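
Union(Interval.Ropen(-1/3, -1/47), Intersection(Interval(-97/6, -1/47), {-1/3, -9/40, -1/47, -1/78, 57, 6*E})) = Interval(-1/3, -1/47)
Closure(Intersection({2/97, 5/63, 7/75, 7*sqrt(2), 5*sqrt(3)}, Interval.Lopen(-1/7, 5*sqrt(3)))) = {2/97, 5/63, 7/75, 5*sqrt(3)}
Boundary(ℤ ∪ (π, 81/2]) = {81/2, π} ∪ (ℤ \ (π, 81/2))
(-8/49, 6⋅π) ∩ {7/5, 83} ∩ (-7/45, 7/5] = {7/5}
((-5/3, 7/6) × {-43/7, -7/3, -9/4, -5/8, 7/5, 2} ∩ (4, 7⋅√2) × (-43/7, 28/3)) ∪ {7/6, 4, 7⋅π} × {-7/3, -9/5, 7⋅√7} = {7/6, 4, 7⋅π} × {-7/3, -9/5, 7⋅√7}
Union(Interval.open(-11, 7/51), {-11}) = Interval.Ropen(-11, 7/51)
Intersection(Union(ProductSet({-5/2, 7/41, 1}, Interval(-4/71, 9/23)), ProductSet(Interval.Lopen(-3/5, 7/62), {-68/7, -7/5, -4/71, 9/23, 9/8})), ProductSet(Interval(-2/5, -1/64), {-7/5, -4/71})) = ProductSet(Interval(-2/5, -1/64), {-7/5, -4/71})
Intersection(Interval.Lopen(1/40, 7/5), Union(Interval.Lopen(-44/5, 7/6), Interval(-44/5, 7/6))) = Interval.Lopen(1/40, 7/6)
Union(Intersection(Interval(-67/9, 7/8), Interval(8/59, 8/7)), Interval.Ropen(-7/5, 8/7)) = Interval.Ropen(-7/5, 8/7)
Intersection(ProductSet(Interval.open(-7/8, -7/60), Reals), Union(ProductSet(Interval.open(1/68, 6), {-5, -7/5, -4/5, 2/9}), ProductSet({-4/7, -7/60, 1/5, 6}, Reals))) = ProductSet({-4/7}, Reals)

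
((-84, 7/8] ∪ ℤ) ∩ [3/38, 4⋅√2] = [3/38, 7/8] ∪ {1, 2, …, 5}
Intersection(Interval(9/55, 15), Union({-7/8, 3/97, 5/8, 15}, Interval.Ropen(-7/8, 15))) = Interval(9/55, 15)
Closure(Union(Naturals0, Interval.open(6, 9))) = Union(Complement(Naturals0, Interval.open(6, 9)), Interval(6, 9), Naturals0)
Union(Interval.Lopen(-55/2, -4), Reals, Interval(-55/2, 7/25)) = Interval(-oo, oo)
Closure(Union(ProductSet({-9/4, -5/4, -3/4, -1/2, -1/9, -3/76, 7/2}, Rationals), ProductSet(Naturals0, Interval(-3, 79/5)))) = Union(ProductSet({-9/4, -5/4, -3/4, -1/2, -1/9, -3/76, 7/2}, Reals), ProductSet(Naturals0, Interval(-3, 79/5)))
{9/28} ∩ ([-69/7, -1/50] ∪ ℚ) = {9/28}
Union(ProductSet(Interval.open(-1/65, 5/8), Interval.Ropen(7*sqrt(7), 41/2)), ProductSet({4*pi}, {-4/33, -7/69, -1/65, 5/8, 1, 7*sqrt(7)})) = Union(ProductSet({4*pi}, {-4/33, -7/69, -1/65, 5/8, 1, 7*sqrt(7)}), ProductSet(Interval.open(-1/65, 5/8), Interval.Ropen(7*sqrt(7), 41/2)))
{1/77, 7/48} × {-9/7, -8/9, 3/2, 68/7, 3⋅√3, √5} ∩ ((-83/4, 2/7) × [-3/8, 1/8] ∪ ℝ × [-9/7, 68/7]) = {1/77, 7/48} × {-9/7, -8/9, 3/2, 68/7, 3⋅√3, √5}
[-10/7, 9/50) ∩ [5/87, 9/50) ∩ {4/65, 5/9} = {4/65}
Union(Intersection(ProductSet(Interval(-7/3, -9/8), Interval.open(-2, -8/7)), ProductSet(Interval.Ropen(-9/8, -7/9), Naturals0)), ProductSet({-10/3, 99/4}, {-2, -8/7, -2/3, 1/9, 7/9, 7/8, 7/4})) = ProductSet({-10/3, 99/4}, {-2, -8/7, -2/3, 1/9, 7/9, 7/8, 7/4})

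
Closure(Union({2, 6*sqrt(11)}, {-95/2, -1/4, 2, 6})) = {-95/2, -1/4, 2, 6, 6*sqrt(11)}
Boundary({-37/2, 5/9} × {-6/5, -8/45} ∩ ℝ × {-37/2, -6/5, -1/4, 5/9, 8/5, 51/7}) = {-37/2, 5/9} × {-6/5}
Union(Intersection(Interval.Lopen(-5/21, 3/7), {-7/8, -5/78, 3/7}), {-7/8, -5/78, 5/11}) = {-7/8, -5/78, 3/7, 5/11}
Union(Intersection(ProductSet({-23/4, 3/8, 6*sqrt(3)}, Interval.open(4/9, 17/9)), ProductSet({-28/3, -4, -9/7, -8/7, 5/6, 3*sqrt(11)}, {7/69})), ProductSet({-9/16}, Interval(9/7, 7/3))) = ProductSet({-9/16}, Interval(9/7, 7/3))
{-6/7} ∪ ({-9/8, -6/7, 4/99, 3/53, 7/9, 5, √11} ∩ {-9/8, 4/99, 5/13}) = {-9/8, -6/7, 4/99}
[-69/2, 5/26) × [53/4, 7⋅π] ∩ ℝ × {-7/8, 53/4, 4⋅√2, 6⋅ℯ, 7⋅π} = [-69/2, 5/26) × {53/4, 6⋅ℯ, 7⋅π}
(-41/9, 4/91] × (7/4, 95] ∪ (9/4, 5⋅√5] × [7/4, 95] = ((-41/9, 4/91] × (7/4, 95]) ∪ ((9/4, 5⋅√5] × [7/4, 95])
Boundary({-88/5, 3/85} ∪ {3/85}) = {-88/5, 3/85}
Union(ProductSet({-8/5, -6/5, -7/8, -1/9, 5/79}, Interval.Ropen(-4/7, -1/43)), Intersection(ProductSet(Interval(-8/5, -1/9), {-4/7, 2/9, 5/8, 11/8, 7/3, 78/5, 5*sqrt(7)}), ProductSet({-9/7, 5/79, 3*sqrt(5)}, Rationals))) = Union(ProductSet({-9/7}, {-4/7, 2/9, 5/8, 11/8, 7/3, 78/5}), ProductSet({-8/5, -6/5, -7/8, -1/9, 5/79}, Interval.Ropen(-4/7, -1/43)))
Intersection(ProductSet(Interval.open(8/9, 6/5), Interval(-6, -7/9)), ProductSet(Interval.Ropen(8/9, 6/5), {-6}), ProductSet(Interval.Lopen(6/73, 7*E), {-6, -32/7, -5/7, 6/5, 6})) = ProductSet(Interval.open(8/9, 6/5), {-6})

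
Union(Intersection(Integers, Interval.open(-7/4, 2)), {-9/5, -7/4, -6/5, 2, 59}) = Union({-9/5, -7/4, -6/5, 2, 59}, Range(-1, 2, 1))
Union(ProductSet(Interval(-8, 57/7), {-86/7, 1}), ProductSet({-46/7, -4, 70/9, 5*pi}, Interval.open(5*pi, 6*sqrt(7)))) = Union(ProductSet({-46/7, -4, 70/9, 5*pi}, Interval.open(5*pi, 6*sqrt(7))), ProductSet(Interval(-8, 57/7), {-86/7, 1}))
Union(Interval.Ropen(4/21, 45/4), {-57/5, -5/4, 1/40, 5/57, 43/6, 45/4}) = Union({-57/5, -5/4, 1/40, 5/57}, Interval(4/21, 45/4))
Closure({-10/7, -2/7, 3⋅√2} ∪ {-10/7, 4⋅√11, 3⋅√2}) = {-10/7, -2/7, 4⋅√11, 3⋅√2}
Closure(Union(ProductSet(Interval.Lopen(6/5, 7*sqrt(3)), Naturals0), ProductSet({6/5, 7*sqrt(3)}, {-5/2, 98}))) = Union(ProductSet({6/5, 7*sqrt(3)}, {-5/2, 98}), ProductSet(Interval(6/5, 7*sqrt(3)), Naturals0))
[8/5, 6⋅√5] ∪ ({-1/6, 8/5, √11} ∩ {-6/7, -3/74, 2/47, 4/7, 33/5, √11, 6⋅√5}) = [8/5, 6⋅√5]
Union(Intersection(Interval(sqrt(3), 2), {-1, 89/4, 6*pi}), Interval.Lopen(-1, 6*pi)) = Interval.Lopen(-1, 6*pi)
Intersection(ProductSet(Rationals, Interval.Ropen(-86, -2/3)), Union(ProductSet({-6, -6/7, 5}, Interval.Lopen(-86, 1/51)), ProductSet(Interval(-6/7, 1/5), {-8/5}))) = Union(ProductSet({-6, -6/7, 5}, Interval.open(-86, -2/3)), ProductSet(Intersection(Interval(-6/7, 1/5), Rationals), {-8/5}))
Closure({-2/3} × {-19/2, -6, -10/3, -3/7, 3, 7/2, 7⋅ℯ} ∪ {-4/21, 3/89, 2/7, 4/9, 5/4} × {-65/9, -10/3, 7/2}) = ({-4/21, 3/89, 2/7, 4/9, 5/4} × {-65/9, -10/3, 7/2}) ∪ ({-2/3} × {-19/2, -6, -10/3, -3/7, 3, 7/2, 7⋅ℯ})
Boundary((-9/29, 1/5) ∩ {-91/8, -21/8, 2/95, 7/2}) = {2/95}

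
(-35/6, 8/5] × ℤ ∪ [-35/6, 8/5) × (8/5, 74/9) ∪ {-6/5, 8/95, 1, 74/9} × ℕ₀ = ({-6/5, 8/95, 1, 74/9} × ℕ₀) ∪ ((-35/6, 8/5] × ℤ) ∪ ([-35/6, 8/5) × (8/5, 74/9))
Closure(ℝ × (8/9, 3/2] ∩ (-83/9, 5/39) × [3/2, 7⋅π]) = [-83/9, 5/39] × {3/2}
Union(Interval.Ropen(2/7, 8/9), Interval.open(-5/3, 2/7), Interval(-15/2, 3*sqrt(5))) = Interval(-15/2, 3*sqrt(5))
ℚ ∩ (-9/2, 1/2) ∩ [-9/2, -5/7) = ℚ ∩ (-9/2, -5/7)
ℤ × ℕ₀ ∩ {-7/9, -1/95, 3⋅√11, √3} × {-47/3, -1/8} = ∅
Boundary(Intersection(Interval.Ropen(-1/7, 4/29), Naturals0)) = Range(0, 1, 1)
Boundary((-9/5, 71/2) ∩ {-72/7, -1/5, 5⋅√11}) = {-1/5, 5⋅√11}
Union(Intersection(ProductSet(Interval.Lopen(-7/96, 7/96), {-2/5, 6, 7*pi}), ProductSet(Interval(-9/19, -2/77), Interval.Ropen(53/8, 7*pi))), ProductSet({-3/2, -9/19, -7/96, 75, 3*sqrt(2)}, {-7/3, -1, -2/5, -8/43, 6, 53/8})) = ProductSet({-3/2, -9/19, -7/96, 75, 3*sqrt(2)}, {-7/3, -1, -2/5, -8/43, 6, 53/8})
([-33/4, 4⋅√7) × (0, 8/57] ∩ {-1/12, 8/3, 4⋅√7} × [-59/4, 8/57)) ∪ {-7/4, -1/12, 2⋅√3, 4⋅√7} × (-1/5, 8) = ({-1/12, 8/3} × (0, 8/57)) ∪ ({-7/4, -1/12, 2⋅√3, 4⋅√7} × (-1/5, 8))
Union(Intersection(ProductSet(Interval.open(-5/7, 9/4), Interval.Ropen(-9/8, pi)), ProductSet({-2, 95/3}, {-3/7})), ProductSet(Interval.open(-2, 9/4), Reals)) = ProductSet(Interval.open(-2, 9/4), Reals)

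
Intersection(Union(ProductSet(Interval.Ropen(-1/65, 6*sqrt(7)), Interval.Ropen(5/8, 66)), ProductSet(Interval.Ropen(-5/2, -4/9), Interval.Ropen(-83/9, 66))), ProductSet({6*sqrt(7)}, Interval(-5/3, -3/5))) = EmptySet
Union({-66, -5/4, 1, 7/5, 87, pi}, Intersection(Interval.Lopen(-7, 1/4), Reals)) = Union({-66, 1, 7/5, 87, pi}, Interval.Lopen(-7, 1/4))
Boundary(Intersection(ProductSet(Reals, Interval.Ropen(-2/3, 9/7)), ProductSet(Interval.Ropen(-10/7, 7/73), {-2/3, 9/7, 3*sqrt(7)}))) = ProductSet(Interval(-10/7, 7/73), {-2/3})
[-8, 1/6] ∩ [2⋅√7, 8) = ∅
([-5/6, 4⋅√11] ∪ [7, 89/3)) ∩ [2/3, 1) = [2/3, 1)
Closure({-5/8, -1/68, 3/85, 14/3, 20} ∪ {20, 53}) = {-5/8, -1/68, 3/85, 14/3, 20, 53}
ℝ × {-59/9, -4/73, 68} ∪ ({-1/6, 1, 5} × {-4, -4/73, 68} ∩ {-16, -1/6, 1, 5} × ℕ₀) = ℝ × {-59/9, -4/73, 68}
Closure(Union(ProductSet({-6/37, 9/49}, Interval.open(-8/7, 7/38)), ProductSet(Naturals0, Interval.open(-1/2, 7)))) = Union(ProductSet({-6/37, 9/49}, Interval(-8/7, 7/38)), ProductSet(Naturals0, Interval(-1/2, 7)))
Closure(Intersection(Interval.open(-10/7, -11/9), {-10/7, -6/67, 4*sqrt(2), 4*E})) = EmptySet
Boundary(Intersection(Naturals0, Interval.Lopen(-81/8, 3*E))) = Range(0, 9, 1)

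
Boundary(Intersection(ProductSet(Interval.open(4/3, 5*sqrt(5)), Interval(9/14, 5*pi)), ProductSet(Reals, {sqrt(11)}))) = ProductSet(Interval(4/3, 5*sqrt(5)), {sqrt(11)})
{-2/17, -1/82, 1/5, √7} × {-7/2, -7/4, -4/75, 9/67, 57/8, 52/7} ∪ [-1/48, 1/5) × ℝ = ([-1/48, 1/5) × ℝ) ∪ ({-2/17, -1/82, 1/5, √7} × {-7/2, -7/4, -4/75, 9/67, 57/8, 52/7})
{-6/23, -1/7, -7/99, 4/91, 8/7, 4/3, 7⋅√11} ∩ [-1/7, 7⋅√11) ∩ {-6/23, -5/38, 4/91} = {4/91}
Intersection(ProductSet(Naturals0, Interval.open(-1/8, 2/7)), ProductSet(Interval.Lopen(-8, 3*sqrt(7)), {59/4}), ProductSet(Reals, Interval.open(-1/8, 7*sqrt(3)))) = EmptySet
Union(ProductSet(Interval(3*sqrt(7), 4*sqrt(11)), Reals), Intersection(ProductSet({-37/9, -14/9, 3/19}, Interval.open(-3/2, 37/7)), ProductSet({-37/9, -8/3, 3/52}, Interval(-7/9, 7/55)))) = Union(ProductSet({-37/9}, Interval(-7/9, 7/55)), ProductSet(Interval(3*sqrt(7), 4*sqrt(11)), Reals))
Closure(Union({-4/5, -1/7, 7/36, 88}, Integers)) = Union({-4/5, -1/7, 7/36}, Integers)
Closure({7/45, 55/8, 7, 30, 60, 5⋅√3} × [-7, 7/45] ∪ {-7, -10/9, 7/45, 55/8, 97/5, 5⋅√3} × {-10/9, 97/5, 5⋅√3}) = ({7/45, 55/8, 7, 30, 60, 5⋅√3} × [-7, 7/45]) ∪ ({-7, -10/9, 7/45, 55/8, 97/5, 5⋅√3} × {-10/9, 97/5, 5⋅√3})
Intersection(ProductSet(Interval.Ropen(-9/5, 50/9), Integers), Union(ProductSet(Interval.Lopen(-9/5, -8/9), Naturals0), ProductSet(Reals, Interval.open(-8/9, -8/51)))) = ProductSet(Interval.Lopen(-9/5, -8/9), Naturals0)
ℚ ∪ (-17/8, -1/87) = ℚ ∪ [-17/8, -1/87]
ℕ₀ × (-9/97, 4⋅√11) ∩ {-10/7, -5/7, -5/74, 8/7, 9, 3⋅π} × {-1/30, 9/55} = {9} × {-1/30, 9/55}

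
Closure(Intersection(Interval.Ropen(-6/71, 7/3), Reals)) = Interval(-6/71, 7/3)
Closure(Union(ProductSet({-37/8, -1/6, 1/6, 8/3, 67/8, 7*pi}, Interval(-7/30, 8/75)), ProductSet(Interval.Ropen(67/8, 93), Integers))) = Union(ProductSet({-37/8, -1/6, 1/6, 8/3, 67/8, 7*pi}, Interval(-7/30, 8/75)), ProductSet(Interval(67/8, 93), Integers))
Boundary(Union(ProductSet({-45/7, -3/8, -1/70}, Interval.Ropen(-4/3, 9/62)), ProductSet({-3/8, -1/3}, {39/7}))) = Union(ProductSet({-3/8, -1/3}, {39/7}), ProductSet({-45/7, -3/8, -1/70}, Interval(-4/3, 9/62)))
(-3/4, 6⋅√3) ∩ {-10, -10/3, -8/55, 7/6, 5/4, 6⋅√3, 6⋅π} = {-8/55, 7/6, 5/4}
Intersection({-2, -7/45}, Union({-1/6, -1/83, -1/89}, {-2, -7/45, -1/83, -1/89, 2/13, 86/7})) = {-2, -7/45}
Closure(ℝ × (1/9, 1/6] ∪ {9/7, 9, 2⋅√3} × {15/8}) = (ℝ × [1/9, 1/6]) ∪ ({9/7, 9, 2⋅√3} × {15/8})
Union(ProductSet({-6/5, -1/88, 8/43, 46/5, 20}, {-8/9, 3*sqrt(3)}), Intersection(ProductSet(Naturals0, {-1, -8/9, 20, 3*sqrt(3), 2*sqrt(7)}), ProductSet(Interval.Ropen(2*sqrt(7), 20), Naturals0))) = Union(ProductSet({-6/5, -1/88, 8/43, 46/5, 20}, {-8/9, 3*sqrt(3)}), ProductSet(Range(6, 20, 1), {20}))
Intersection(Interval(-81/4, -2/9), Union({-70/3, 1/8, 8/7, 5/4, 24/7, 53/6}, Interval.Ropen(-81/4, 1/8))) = Interval(-81/4, -2/9)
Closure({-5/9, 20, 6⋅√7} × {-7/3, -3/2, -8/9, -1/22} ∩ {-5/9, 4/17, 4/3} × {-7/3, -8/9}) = {-5/9} × {-7/3, -8/9}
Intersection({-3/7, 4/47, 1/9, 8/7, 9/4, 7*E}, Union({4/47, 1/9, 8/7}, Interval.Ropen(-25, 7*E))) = {-3/7, 4/47, 1/9, 8/7, 9/4}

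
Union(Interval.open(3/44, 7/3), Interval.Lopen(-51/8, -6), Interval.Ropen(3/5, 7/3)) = Union(Interval.Lopen(-51/8, -6), Interval.open(3/44, 7/3))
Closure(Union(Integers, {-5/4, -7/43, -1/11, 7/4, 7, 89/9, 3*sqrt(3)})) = Union({-5/4, -7/43, -1/11, 7/4, 89/9, 3*sqrt(3)}, Integers)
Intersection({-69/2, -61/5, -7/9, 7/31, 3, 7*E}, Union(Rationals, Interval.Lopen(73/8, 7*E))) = {-69/2, -61/5, -7/9, 7/31, 3, 7*E}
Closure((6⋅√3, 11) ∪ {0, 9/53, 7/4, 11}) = {0, 9/53, 7/4} ∪ [6⋅√3, 11]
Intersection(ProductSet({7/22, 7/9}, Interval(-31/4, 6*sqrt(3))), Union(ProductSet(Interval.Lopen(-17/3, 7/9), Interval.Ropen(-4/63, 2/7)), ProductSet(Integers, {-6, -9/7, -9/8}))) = ProductSet({7/22, 7/9}, Interval.Ropen(-4/63, 2/7))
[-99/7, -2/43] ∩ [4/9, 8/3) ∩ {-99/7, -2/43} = ∅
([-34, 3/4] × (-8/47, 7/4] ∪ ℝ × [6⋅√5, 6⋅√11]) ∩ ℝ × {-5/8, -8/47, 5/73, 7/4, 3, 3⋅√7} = [-34, 3/4] × {5/73, 7/4}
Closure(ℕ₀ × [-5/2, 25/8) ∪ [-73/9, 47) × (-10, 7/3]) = (ℕ₀ × [-5/2, 25/8]) ∪ ({-73/9, 47} × [-10, 7/3]) ∪ ([-73/9, 47] × {-10, 7/3}) ∪ ([-73/9, 47) × (-10, 7/3])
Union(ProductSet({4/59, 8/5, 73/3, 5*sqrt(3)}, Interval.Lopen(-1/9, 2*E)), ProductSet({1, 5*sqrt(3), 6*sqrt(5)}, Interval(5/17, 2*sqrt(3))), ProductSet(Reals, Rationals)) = Union(ProductSet({1, 5*sqrt(3), 6*sqrt(5)}, Interval(5/17, 2*sqrt(3))), ProductSet({4/59, 8/5, 73/3, 5*sqrt(3)}, Interval.Lopen(-1/9, 2*E)), ProductSet(Reals, Rationals))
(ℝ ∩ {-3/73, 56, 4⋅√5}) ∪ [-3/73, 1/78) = [-3/73, 1/78) ∪ {56, 4⋅√5}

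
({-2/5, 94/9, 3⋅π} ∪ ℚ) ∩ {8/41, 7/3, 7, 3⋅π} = {8/41, 7/3, 7, 3⋅π}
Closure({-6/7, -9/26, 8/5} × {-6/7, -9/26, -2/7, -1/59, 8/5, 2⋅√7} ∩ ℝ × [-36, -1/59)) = {-6/7, -9/26, 8/5} × {-6/7, -9/26, -2/7}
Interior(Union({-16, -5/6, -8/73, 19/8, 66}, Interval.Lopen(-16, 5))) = Interval.open(-16, 5)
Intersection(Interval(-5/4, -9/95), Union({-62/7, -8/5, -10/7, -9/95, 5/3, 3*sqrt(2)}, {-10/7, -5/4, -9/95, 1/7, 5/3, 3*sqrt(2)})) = {-5/4, -9/95}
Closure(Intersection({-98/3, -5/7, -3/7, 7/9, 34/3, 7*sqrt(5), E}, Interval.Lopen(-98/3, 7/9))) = {-5/7, -3/7, 7/9}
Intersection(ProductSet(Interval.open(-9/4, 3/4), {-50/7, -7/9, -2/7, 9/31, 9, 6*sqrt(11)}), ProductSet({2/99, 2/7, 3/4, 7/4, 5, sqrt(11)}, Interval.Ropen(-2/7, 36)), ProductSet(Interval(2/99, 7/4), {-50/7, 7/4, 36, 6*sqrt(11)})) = ProductSet({2/99, 2/7}, {6*sqrt(11)})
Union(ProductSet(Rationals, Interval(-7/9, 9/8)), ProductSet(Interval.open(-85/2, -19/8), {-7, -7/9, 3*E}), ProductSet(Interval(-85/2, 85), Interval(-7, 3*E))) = Union(ProductSet(Interval(-85/2, 85), Interval(-7, 3*E)), ProductSet(Rationals, Interval(-7/9, 9/8)))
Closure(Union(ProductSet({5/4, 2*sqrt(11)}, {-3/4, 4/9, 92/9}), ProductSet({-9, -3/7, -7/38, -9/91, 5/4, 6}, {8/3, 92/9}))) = Union(ProductSet({5/4, 2*sqrt(11)}, {-3/4, 4/9, 92/9}), ProductSet({-9, -3/7, -7/38, -9/91, 5/4, 6}, {8/3, 92/9}))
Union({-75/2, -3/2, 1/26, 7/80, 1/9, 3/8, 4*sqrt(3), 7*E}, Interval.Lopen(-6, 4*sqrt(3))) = Union({-75/2, 7*E}, Interval.Lopen(-6, 4*sqrt(3)))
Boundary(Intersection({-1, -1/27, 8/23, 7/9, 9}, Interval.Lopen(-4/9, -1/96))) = {-1/27}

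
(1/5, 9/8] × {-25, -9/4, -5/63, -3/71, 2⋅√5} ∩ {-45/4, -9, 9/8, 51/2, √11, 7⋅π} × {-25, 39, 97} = {9/8} × {-25}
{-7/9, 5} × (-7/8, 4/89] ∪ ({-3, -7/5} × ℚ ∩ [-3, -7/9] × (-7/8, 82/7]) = ({-7/9, 5} × (-7/8, 4/89]) ∪ ({-3, -7/5} × (ℚ ∩ (-7/8, 82/7]))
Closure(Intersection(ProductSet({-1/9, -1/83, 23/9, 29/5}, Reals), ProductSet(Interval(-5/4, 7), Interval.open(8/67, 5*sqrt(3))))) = ProductSet({-1/9, -1/83, 23/9, 29/5}, Interval(8/67, 5*sqrt(3)))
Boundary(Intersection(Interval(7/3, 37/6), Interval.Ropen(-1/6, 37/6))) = {7/3, 37/6}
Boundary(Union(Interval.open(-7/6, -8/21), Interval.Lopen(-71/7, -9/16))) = {-71/7, -8/21}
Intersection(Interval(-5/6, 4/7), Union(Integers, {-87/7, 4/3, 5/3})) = Range(0, 1, 1)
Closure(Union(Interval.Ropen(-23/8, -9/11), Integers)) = Union(Integers, Interval(-23/8, -9/11))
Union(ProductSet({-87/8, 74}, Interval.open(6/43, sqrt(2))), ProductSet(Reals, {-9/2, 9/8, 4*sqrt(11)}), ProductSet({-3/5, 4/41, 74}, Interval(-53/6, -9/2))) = Union(ProductSet({-87/8, 74}, Interval.open(6/43, sqrt(2))), ProductSet({-3/5, 4/41, 74}, Interval(-53/6, -9/2)), ProductSet(Reals, {-9/2, 9/8, 4*sqrt(11)}))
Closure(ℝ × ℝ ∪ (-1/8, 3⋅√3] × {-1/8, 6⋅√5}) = ℝ × ℝ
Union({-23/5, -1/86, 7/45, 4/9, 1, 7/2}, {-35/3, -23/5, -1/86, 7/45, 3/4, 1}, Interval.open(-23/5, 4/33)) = Union({-35/3, 7/45, 4/9, 3/4, 1, 7/2}, Interval.Ropen(-23/5, 4/33))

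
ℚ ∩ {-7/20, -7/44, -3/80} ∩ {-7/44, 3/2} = {-7/44}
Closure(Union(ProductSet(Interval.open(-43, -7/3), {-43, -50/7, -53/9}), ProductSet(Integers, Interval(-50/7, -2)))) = Union(ProductSet(Integers, Interval(-50/7, -2)), ProductSet(Interval(-43, -7/3), {-43, -50/7, -53/9}))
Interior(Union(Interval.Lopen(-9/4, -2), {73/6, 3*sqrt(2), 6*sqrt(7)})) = Interval.open(-9/4, -2)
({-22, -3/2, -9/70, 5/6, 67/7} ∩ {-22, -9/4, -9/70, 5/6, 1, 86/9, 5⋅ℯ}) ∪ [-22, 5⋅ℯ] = [-22, 5⋅ℯ]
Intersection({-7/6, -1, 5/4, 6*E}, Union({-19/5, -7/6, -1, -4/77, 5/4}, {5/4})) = {-7/6, -1, 5/4}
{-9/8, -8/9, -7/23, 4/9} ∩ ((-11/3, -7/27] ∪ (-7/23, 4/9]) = {-9/8, -8/9, -7/23, 4/9}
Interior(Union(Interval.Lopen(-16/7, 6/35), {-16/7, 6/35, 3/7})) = Interval.open(-16/7, 6/35)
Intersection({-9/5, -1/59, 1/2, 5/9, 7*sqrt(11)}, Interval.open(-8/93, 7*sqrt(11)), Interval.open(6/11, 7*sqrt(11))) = {5/9}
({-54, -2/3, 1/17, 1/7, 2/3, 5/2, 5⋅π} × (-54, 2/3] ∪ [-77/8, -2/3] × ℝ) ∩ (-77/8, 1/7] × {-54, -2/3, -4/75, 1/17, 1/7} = ({-2/3, 1/17, 1/7} × {-2/3, -4/75, 1/17, 1/7}) ∪ ((-77/8, -2/3] × {-54, -2/3, -4/75, 1/17, 1/7})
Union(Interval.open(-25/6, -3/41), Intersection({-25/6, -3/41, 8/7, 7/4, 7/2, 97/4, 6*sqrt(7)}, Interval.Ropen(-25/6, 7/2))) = Union({8/7, 7/4}, Interval(-25/6, -3/41))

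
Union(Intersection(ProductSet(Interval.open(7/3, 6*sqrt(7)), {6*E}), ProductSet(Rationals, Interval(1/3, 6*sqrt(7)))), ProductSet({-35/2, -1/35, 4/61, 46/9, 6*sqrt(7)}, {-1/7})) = ProductSet({-35/2, -1/35, 4/61, 46/9, 6*sqrt(7)}, {-1/7})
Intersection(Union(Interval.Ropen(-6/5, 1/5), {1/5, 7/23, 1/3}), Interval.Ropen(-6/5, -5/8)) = Interval.Ropen(-6/5, -5/8)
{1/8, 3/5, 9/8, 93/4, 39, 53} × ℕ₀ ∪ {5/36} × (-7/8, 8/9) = ({5/36} × (-7/8, 8/9)) ∪ ({1/8, 3/5, 9/8, 93/4, 39, 53} × ℕ₀)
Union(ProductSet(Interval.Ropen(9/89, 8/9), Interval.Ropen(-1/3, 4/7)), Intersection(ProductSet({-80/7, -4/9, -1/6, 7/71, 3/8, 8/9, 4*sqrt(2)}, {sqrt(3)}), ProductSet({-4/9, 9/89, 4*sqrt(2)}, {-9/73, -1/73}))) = ProductSet(Interval.Ropen(9/89, 8/9), Interval.Ropen(-1/3, 4/7))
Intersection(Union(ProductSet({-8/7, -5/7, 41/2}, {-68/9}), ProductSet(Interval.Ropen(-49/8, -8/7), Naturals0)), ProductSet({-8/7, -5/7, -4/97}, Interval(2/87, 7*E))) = EmptySet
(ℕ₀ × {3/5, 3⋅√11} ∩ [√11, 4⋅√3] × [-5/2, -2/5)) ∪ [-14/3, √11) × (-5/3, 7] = [-14/3, √11) × (-5/3, 7]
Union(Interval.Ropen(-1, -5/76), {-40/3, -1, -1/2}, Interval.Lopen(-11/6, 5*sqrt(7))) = Union({-40/3}, Interval.Lopen(-11/6, 5*sqrt(7)))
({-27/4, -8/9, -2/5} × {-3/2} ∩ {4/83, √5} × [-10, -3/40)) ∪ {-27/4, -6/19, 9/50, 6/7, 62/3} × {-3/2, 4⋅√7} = {-27/4, -6/19, 9/50, 6/7, 62/3} × {-3/2, 4⋅√7}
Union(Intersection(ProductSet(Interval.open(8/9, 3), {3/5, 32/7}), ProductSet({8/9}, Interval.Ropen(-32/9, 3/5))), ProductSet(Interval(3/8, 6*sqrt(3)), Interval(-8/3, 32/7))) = ProductSet(Interval(3/8, 6*sqrt(3)), Interval(-8/3, 32/7))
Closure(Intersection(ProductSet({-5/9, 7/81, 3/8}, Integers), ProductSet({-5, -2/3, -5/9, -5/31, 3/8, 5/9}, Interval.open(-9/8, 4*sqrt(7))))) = ProductSet({-5/9, 3/8}, Range(-1, 11, 1))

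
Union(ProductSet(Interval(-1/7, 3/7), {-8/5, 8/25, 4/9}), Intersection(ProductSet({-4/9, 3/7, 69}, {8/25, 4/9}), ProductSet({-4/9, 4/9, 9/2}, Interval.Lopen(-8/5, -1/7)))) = ProductSet(Interval(-1/7, 3/7), {-8/5, 8/25, 4/9})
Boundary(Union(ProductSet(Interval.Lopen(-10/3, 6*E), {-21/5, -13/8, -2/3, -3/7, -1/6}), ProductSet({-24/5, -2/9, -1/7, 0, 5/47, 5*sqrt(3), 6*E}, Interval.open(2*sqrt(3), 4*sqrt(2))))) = Union(ProductSet({-24/5, -2/9, -1/7, 0, 5/47, 5*sqrt(3), 6*E}, Interval(2*sqrt(3), 4*sqrt(2))), ProductSet(Interval(-10/3, 6*E), {-21/5, -13/8, -2/3, -3/7, -1/6}))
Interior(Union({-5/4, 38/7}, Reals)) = Reals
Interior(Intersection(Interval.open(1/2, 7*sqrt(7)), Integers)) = EmptySet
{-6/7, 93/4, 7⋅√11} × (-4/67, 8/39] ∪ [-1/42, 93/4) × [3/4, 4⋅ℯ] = ([-1/42, 93/4) × [3/4, 4⋅ℯ]) ∪ ({-6/7, 93/4, 7⋅√11} × (-4/67, 8/39])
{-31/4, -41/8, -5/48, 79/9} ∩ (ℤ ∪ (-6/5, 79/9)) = {-5/48}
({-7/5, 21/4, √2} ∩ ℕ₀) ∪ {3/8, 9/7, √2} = {3/8, 9/7, √2}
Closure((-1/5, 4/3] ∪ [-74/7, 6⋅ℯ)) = [-74/7, 6⋅ℯ]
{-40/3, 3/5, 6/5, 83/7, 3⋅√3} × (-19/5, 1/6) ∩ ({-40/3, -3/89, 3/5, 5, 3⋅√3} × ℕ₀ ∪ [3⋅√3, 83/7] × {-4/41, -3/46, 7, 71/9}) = ({83/7, 3⋅√3} × {-4/41, -3/46}) ∪ ({-40/3, 3/5, 3⋅√3} × {0})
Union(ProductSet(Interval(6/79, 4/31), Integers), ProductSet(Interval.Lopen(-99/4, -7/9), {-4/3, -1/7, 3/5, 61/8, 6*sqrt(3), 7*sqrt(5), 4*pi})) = Union(ProductSet(Interval.Lopen(-99/4, -7/9), {-4/3, -1/7, 3/5, 61/8, 6*sqrt(3), 7*sqrt(5), 4*pi}), ProductSet(Interval(6/79, 4/31), Integers))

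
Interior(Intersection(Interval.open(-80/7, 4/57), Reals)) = Interval.open(-80/7, 4/57)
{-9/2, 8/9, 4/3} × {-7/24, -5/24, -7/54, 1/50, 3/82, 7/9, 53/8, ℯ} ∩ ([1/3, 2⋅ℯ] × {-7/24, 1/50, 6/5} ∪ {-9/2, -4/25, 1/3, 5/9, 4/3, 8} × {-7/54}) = ({-9/2, 4/3} × {-7/54}) ∪ ({8/9, 4/3} × {-7/24, 1/50})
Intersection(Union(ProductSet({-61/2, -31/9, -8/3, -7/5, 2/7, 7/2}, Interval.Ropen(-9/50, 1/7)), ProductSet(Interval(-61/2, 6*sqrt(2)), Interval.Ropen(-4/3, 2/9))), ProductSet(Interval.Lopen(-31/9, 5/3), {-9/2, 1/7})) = ProductSet(Interval.Lopen(-31/9, 5/3), {1/7})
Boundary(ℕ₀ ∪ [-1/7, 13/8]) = {-1/7, 13/8} ∪ (ℕ₀ \ (-1/7, 13/8))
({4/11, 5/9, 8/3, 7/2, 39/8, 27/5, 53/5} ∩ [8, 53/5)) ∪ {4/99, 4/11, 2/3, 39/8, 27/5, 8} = {4/99, 4/11, 2/3, 39/8, 27/5, 8}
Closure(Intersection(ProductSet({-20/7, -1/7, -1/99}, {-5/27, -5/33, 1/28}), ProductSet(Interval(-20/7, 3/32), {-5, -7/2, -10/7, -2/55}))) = EmptySet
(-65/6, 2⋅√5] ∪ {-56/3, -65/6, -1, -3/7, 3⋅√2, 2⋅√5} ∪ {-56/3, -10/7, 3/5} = {-56/3} ∪ [-65/6, 2⋅√5]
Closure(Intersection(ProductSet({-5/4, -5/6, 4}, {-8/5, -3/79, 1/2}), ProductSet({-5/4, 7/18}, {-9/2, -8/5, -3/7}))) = ProductSet({-5/4}, {-8/5})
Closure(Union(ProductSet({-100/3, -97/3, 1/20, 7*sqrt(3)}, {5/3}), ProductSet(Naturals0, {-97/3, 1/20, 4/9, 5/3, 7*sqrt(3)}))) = Union(ProductSet({-100/3, -97/3, 1/20, 7*sqrt(3)}, {5/3}), ProductSet(Naturals0, {-97/3, 1/20, 4/9, 5/3, 7*sqrt(3)}))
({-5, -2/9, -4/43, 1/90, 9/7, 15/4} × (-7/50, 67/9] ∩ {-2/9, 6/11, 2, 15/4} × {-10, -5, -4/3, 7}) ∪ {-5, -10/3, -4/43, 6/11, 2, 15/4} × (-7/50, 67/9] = ({-2/9, 15/4} × {7}) ∪ ({-5, -10/3, -4/43, 6/11, 2, 15/4} × (-7/50, 67/9])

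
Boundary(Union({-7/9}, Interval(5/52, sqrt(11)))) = {-7/9, 5/52, sqrt(11)}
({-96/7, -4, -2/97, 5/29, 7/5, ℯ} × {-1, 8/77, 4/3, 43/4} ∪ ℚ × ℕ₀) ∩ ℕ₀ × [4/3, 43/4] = ℕ₀ × {2, 3, …, 10}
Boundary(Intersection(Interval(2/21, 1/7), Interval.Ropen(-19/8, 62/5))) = {2/21, 1/7}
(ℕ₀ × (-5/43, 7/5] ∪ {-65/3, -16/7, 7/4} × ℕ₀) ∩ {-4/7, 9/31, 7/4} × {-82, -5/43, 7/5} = ∅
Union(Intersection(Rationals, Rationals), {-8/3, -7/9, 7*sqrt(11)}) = Union({7*sqrt(11)}, Rationals)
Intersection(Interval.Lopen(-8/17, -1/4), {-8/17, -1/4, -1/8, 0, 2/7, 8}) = {-1/4}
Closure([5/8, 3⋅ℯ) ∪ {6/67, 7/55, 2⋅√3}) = {6/67, 7/55} ∪ [5/8, 3⋅ℯ]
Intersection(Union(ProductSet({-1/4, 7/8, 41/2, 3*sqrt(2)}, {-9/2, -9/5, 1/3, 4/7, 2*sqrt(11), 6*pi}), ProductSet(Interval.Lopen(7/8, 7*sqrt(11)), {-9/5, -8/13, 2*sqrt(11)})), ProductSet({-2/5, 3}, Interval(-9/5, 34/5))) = ProductSet({3}, {-9/5, -8/13, 2*sqrt(11)})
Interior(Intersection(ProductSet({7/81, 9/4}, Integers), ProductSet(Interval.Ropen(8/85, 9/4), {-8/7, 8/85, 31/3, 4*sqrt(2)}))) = EmptySet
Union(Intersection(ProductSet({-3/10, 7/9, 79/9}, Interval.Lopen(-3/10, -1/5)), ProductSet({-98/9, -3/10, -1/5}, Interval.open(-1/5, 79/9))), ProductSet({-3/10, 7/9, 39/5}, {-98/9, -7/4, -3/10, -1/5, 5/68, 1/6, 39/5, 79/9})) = ProductSet({-3/10, 7/9, 39/5}, {-98/9, -7/4, -3/10, -1/5, 5/68, 1/6, 39/5, 79/9})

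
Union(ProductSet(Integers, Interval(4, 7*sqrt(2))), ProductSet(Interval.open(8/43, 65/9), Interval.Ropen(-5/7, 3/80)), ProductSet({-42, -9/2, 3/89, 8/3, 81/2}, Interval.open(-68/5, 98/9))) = Union(ProductSet({-42, -9/2, 3/89, 8/3, 81/2}, Interval.open(-68/5, 98/9)), ProductSet(Integers, Interval(4, 7*sqrt(2))), ProductSet(Interval.open(8/43, 65/9), Interval.Ropen(-5/7, 3/80)))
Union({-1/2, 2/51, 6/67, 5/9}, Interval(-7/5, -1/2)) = Union({2/51, 6/67, 5/9}, Interval(-7/5, -1/2))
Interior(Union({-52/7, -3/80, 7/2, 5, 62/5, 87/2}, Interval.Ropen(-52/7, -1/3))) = Interval.open(-52/7, -1/3)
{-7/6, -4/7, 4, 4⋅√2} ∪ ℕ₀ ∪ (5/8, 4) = {-7/6, -4/7, 4⋅√2} ∪ ℕ₀ ∪ (5/8, 4]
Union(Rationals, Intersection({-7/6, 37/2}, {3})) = Rationals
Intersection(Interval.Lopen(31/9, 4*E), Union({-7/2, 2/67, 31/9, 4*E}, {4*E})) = {4*E}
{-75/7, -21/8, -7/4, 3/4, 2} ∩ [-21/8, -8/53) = {-21/8, -7/4}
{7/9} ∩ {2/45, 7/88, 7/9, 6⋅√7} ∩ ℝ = {7/9}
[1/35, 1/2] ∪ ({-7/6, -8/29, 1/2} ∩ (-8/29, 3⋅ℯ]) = [1/35, 1/2]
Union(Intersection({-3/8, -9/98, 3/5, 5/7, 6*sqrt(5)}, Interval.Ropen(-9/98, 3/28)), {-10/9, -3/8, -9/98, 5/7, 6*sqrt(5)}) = {-10/9, -3/8, -9/98, 5/7, 6*sqrt(5)}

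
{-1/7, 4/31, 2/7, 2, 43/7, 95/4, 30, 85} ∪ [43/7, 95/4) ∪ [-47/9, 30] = [-47/9, 30] ∪ {85}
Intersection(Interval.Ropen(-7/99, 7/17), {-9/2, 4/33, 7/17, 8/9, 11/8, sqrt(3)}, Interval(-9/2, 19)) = {4/33}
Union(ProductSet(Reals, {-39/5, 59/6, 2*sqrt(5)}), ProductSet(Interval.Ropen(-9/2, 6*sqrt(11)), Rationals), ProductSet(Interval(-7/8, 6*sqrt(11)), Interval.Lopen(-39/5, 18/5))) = Union(ProductSet(Interval.Ropen(-9/2, 6*sqrt(11)), Rationals), ProductSet(Interval(-7/8, 6*sqrt(11)), Interval.Lopen(-39/5, 18/5)), ProductSet(Reals, {-39/5, 59/6, 2*sqrt(5)}))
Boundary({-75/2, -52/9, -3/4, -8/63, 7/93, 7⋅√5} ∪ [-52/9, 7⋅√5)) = {-75/2, -52/9, 7⋅√5}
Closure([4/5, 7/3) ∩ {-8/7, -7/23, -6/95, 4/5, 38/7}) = {4/5}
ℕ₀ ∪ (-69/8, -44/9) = (-69/8, -44/9) ∪ ℕ₀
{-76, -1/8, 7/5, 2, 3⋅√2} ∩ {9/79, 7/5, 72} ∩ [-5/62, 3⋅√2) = {7/5}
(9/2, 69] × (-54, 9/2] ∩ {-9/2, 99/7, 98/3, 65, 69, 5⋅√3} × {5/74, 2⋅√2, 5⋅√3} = {99/7, 98/3, 65, 69, 5⋅√3} × {5/74, 2⋅√2}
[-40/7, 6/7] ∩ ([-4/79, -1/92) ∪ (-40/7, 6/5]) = (-40/7, 6/7]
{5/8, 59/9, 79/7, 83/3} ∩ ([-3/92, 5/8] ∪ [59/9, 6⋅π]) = {5/8, 59/9, 79/7}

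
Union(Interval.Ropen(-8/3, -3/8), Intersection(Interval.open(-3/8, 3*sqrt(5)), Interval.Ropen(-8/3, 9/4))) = Union(Interval.Ropen(-8/3, -3/8), Interval.open(-3/8, 9/4))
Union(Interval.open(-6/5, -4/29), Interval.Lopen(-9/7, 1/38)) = Interval.Lopen(-9/7, 1/38)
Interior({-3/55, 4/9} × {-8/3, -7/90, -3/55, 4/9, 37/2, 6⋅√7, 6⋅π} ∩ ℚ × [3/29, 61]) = ∅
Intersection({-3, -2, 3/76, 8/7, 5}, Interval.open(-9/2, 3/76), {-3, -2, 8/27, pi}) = {-3, -2}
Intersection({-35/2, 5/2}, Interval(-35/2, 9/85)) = {-35/2}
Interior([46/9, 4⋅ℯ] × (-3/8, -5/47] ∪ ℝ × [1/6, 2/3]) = (ℝ × (1/6, 2/3)) ∪ ((46/9, 4⋅ℯ) × (-3/8, -5/47))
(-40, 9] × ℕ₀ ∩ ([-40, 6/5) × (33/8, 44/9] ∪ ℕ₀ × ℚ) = {0, 1, …, 9} × ℕ₀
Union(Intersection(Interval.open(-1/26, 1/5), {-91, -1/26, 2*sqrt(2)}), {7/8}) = {7/8}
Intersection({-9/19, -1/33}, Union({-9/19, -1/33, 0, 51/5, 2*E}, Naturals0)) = {-9/19, -1/33}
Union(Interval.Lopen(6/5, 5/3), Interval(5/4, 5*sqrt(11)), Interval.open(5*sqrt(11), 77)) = Interval.open(6/5, 77)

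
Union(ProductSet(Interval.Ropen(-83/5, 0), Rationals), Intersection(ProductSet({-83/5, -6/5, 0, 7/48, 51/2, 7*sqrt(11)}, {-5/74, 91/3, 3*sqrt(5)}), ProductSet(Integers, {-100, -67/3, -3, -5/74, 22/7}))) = Union(ProductSet({0}, {-5/74}), ProductSet(Interval.Ropen(-83/5, 0), Rationals))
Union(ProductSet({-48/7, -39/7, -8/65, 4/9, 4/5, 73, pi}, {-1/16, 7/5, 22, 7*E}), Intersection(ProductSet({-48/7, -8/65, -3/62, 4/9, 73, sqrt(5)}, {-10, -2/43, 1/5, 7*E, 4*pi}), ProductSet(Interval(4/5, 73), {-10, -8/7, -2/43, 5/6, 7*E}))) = Union(ProductSet({73, sqrt(5)}, {-10, -2/43, 7*E}), ProductSet({-48/7, -39/7, -8/65, 4/9, 4/5, 73, pi}, {-1/16, 7/5, 22, 7*E}))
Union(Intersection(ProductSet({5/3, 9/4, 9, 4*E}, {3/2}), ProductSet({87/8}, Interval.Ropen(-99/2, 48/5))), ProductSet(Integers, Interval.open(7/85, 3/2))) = ProductSet(Integers, Interval.open(7/85, 3/2))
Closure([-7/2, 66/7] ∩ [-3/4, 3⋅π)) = [-3/4, 3⋅π]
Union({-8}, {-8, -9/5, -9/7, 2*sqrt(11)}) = {-8, -9/5, -9/7, 2*sqrt(11)}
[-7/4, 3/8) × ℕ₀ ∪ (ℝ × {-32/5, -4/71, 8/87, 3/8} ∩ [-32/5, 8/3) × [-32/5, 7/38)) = ([-7/4, 3/8) × ℕ₀) ∪ ([-32/5, 8/3) × {-32/5, -4/71, 8/87})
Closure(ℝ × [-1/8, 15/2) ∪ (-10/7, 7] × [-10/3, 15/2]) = (ℝ × [-1/8, 15/2]) ∪ ([-10/7, 7] × {-10/3, 15/2}) ∪ ((-10/7, 7] × [-10/3, 15/2]) ∪ ({-10/7, 7} × ([-10/3, -1/8] ∪ {15/2}))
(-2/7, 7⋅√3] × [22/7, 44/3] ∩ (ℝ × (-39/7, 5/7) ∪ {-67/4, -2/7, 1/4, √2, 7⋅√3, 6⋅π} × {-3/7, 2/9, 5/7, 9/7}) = ∅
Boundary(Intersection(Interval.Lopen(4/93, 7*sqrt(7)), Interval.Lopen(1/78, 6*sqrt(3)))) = {4/93, 6*sqrt(3)}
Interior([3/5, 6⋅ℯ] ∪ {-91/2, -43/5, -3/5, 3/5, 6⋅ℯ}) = (3/5, 6⋅ℯ)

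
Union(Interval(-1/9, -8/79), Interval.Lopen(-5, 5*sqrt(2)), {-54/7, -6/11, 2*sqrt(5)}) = Union({-54/7}, Interval.Lopen(-5, 5*sqrt(2)))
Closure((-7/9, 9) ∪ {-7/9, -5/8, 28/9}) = [-7/9, 9]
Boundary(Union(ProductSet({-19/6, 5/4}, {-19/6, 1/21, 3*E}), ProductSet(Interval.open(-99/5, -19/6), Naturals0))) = Union(ProductSet({-19/6, 5/4}, {-19/6, 1/21, 3*E}), ProductSet(Interval(-99/5, -19/6), Naturals0))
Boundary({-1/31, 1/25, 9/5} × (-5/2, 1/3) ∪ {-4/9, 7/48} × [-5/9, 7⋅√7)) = ({-1/31, 1/25, 9/5} × [-5/2, 1/3]) ∪ ({-4/9, 7/48} × [-5/9, 7⋅√7])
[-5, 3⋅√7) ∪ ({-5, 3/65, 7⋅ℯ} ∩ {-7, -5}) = [-5, 3⋅√7)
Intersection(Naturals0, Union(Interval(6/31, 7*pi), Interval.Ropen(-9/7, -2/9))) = Range(1, 22, 1)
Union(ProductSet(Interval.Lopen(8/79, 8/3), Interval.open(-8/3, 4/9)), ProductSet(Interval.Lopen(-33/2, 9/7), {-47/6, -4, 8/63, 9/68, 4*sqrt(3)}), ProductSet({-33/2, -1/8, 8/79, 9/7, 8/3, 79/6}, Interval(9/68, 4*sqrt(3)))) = Union(ProductSet({-33/2, -1/8, 8/79, 9/7, 8/3, 79/6}, Interval(9/68, 4*sqrt(3))), ProductSet(Interval.Lopen(-33/2, 9/7), {-47/6, -4, 8/63, 9/68, 4*sqrt(3)}), ProductSet(Interval.Lopen(8/79, 8/3), Interval.open(-8/3, 4/9)))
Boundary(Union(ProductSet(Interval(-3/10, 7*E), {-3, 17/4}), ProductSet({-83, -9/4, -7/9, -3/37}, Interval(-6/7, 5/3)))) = Union(ProductSet({-83, -9/4, -7/9, -3/37}, Interval(-6/7, 5/3)), ProductSet(Interval(-3/10, 7*E), {-3, 17/4}))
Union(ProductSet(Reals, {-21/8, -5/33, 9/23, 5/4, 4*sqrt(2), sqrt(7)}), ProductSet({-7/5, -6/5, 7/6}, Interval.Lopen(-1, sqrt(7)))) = Union(ProductSet({-7/5, -6/5, 7/6}, Interval.Lopen(-1, sqrt(7))), ProductSet(Reals, {-21/8, -5/33, 9/23, 5/4, 4*sqrt(2), sqrt(7)}))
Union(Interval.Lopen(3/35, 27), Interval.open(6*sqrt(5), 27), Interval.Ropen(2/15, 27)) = Interval.Lopen(3/35, 27)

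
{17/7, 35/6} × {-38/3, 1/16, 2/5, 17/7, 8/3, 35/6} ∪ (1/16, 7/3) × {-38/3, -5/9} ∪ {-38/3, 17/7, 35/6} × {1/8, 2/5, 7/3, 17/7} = ((1/16, 7/3) × {-38/3, -5/9}) ∪ ({-38/3, 17/7, 35/6} × {1/8, 2/5, 7/3, 17/7}) ∪ ({17/7, 35/6} × {-38/3, 1/16, 2/5, 17/7, 8/3, 35/6})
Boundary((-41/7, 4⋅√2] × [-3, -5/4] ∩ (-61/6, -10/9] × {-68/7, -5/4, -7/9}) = [-41/7, -10/9] × {-5/4}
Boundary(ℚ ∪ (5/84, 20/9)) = (-∞, 5/84] ∪ [20/9, ∞)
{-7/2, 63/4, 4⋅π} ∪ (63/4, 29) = {-7/2, 4⋅π} ∪ [63/4, 29)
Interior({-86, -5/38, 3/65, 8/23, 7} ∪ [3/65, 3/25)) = (3/65, 3/25)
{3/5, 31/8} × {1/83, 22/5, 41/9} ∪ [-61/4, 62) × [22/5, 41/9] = ({3/5, 31/8} × {1/83, 22/5, 41/9}) ∪ ([-61/4, 62) × [22/5, 41/9])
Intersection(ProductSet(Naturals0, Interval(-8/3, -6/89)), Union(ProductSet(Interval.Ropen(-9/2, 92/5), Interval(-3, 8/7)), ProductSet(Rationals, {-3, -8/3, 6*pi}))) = Union(ProductSet(Naturals0, {-8/3}), ProductSet(Range(0, 19, 1), Interval(-8/3, -6/89)))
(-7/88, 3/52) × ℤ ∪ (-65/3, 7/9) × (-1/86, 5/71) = ((-7/88, 3/52) × ℤ) ∪ ((-65/3, 7/9) × (-1/86, 5/71))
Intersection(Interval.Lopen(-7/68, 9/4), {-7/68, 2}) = {2}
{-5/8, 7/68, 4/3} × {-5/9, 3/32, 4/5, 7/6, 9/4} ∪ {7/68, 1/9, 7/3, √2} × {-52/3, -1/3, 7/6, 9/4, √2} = ({-5/8, 7/68, 4/3} × {-5/9, 3/32, 4/5, 7/6, 9/4}) ∪ ({7/68, 1/9, 7/3, √2} × {-52/3, -1/3, 7/6, 9/4, √2})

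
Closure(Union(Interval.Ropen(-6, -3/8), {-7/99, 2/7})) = Union({-7/99, 2/7}, Interval(-6, -3/8))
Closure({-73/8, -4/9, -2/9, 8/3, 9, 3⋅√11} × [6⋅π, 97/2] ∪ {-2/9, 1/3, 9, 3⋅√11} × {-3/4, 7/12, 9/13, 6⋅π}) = ({-2/9, 1/3, 9, 3⋅√11} × {-3/4, 7/12, 9/13, 6⋅π}) ∪ ({-73/8, -4/9, -2/9, 8/3, 9, 3⋅√11} × [6⋅π, 97/2])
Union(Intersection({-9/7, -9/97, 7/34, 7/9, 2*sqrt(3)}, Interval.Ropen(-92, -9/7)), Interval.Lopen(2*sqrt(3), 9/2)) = Interval.Lopen(2*sqrt(3), 9/2)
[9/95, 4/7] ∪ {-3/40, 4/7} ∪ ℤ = ℤ ∪ {-3/40} ∪ [9/95, 4/7]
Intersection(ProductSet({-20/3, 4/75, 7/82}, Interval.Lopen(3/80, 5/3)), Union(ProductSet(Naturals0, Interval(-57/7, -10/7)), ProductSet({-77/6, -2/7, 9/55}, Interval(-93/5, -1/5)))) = EmptySet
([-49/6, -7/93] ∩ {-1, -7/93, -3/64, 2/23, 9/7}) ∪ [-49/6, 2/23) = [-49/6, 2/23)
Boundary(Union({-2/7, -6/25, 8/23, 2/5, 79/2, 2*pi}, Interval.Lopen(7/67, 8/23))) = {-2/7, -6/25, 7/67, 8/23, 2/5, 79/2, 2*pi}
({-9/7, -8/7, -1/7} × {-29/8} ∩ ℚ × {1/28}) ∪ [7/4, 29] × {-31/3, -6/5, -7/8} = [7/4, 29] × {-31/3, -6/5, -7/8}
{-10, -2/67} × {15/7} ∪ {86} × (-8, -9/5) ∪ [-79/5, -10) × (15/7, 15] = ({-10, -2/67} × {15/7}) ∪ ({86} × (-8, -9/5)) ∪ ([-79/5, -10) × (15/7, 15])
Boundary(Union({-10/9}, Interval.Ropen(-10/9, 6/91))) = {-10/9, 6/91}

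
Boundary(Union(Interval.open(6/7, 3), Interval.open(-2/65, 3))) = {-2/65, 3}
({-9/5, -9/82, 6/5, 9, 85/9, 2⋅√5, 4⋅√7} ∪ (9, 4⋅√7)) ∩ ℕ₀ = {9, 10}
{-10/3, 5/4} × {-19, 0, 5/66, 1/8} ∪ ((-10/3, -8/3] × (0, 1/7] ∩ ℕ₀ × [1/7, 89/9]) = {-10/3, 5/4} × {-19, 0, 5/66, 1/8}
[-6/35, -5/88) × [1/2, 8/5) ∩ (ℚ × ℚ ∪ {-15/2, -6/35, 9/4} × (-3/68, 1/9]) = (ℚ ∩ [-6/35, -5/88)) × (ℚ ∩ [1/2, 8/5))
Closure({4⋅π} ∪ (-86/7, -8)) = [-86/7, -8] ∪ {4⋅π}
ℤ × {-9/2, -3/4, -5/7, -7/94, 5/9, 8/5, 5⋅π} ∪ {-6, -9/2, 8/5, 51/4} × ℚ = ({-6, -9/2, 8/5, 51/4} × ℚ) ∪ (ℤ × {-9/2, -3/4, -5/7, -7/94, 5/9, 8/5, 5⋅π})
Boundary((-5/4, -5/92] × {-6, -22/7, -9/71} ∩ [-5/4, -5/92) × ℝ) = [-5/4, -5/92] × {-6, -22/7, -9/71}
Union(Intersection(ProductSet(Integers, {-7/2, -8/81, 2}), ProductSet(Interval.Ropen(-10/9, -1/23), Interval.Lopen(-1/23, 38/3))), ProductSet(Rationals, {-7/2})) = Union(ProductSet(Range(-1, 0, 1), {2}), ProductSet(Rationals, {-7/2}))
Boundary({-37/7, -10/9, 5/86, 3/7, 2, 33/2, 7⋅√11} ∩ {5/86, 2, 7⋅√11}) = {5/86, 2, 7⋅√11}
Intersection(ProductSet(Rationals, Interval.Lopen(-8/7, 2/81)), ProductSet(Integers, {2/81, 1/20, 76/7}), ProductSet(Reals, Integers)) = EmptySet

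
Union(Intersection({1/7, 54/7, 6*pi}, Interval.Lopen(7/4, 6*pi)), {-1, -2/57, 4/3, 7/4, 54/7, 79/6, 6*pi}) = {-1, -2/57, 4/3, 7/4, 54/7, 79/6, 6*pi}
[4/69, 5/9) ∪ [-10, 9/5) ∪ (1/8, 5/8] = [-10, 9/5)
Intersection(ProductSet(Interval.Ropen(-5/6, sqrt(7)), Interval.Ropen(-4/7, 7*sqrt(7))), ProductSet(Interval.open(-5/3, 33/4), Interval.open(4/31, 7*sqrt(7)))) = ProductSet(Interval.Ropen(-5/6, sqrt(7)), Interval.open(4/31, 7*sqrt(7)))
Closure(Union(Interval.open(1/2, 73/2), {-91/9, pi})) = Union({-91/9}, Interval(1/2, 73/2))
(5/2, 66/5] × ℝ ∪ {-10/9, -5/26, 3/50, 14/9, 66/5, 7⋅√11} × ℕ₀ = ((5/2, 66/5] × ℝ) ∪ ({-10/9, -5/26, 3/50, 14/9, 66/5, 7⋅√11} × ℕ₀)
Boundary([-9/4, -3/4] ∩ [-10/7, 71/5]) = {-10/7, -3/4}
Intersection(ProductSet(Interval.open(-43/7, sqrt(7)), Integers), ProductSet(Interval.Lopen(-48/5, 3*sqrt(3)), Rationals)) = ProductSet(Interval.open(-43/7, sqrt(7)), Integers)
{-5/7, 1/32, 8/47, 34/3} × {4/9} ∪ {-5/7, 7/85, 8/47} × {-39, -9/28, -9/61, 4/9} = ({-5/7, 1/32, 8/47, 34/3} × {4/9}) ∪ ({-5/7, 7/85, 8/47} × {-39, -9/28, -9/61, 4/9})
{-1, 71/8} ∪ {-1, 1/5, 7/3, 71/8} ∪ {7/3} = {-1, 1/5, 7/3, 71/8}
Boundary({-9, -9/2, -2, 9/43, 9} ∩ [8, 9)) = ∅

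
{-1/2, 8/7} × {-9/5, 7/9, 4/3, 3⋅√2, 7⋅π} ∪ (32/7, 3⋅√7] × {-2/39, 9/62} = ((32/7, 3⋅√7] × {-2/39, 9/62}) ∪ ({-1/2, 8/7} × {-9/5, 7/9, 4/3, 3⋅√2, 7⋅π})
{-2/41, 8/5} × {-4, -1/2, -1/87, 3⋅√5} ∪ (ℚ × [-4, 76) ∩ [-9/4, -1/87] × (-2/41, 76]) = ({-2/41, 8/5} × {-4, -1/2, -1/87, 3⋅√5}) ∪ ((ℚ ∩ [-9/4, -1/87]) × (-2/41, 76))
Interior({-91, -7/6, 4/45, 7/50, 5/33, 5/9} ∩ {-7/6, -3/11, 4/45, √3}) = ∅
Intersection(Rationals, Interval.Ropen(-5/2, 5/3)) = Intersection(Interval.Ropen(-5/2, 5/3), Rationals)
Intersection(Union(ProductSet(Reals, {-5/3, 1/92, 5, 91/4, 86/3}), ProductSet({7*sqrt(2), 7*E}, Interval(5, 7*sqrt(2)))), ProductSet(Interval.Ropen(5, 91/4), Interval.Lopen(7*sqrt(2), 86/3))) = ProductSet(Interval.Ropen(5, 91/4), {91/4, 86/3})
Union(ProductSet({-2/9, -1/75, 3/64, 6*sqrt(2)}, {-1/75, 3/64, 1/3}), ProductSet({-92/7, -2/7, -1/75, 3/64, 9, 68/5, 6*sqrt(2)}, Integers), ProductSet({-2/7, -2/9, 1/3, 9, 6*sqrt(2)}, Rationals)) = Union(ProductSet({-2/9, -1/75, 3/64, 6*sqrt(2)}, {-1/75, 3/64, 1/3}), ProductSet({-2/7, -2/9, 1/3, 9, 6*sqrt(2)}, Rationals), ProductSet({-92/7, -2/7, -1/75, 3/64, 9, 68/5, 6*sqrt(2)}, Integers))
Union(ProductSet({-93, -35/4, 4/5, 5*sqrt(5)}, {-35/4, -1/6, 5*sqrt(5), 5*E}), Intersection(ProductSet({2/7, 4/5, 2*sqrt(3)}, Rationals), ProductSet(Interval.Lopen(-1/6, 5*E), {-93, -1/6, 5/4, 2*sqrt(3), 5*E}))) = Union(ProductSet({2/7, 4/5, 2*sqrt(3)}, {-93, -1/6, 5/4}), ProductSet({-93, -35/4, 4/5, 5*sqrt(5)}, {-35/4, -1/6, 5*sqrt(5), 5*E}))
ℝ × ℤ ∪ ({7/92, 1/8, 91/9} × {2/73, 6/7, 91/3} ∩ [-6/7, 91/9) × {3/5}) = ℝ × ℤ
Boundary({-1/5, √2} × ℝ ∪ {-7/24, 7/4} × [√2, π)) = ({-1/5, √2} × ℝ) ∪ ({-7/24, 7/4} × [√2, π])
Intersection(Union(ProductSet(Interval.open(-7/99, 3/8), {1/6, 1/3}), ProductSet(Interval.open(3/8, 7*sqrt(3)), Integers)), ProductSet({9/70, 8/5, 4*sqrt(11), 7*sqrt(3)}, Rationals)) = Union(ProductSet({9/70}, {1/6, 1/3}), ProductSet({8/5}, Integers))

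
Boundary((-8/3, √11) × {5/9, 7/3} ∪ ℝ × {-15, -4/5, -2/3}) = (ℝ × {-15, -4/5, -2/3}) ∪ ([-8/3, √11] × {5/9, 7/3})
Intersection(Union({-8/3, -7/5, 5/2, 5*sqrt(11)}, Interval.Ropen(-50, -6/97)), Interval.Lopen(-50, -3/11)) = Interval.Lopen(-50, -3/11)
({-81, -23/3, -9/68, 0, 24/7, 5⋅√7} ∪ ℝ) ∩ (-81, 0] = (-81, 0]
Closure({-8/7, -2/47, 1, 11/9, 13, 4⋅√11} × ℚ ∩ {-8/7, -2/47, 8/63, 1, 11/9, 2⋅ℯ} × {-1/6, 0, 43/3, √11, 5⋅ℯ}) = {-8/7, -2/47, 1, 11/9} × {-1/6, 0, 43/3}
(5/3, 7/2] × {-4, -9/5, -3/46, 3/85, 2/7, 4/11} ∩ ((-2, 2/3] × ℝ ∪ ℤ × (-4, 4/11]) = {2, 3} × {-9/5, -3/46, 3/85, 2/7, 4/11}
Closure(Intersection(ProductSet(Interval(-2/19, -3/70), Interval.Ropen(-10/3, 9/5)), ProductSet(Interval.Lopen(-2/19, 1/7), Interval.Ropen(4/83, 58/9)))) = Union(ProductSet({-2/19, -3/70}, Interval(4/83, 9/5)), ProductSet(Interval(-2/19, -3/70), {4/83, 9/5}), ProductSet(Interval.Lopen(-2/19, -3/70), Interval.Ropen(4/83, 9/5)))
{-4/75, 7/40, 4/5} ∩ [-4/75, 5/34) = {-4/75}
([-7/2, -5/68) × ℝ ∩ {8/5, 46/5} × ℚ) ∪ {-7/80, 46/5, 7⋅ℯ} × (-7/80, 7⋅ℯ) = {-7/80, 46/5, 7⋅ℯ} × (-7/80, 7⋅ℯ)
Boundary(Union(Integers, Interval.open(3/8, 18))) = Union(Complement(Integers, Interval.open(3/8, 18)), {3/8})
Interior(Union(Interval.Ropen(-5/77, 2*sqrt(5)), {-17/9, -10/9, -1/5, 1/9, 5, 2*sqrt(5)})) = Interval.open(-5/77, 2*sqrt(5))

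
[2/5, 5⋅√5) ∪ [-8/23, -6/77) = [-8/23, -6/77) ∪ [2/5, 5⋅√5)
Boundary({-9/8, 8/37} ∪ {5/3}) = {-9/8, 8/37, 5/3}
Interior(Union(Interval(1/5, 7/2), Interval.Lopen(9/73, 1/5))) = Interval.open(9/73, 7/2)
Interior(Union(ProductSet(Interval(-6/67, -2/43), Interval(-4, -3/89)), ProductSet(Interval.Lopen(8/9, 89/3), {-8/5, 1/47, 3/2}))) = ProductSet(Interval.open(-6/67, -2/43), Interval.open(-4, -3/89))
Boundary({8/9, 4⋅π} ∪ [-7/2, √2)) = {-7/2, √2, 4⋅π}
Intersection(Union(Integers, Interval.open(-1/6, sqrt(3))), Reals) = Union(Integers, Interval.open(-1/6, sqrt(3)))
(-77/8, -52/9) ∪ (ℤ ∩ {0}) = (-77/8, -52/9) ∪ {0}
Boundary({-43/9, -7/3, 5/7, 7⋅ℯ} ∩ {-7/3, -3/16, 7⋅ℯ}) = {-7/3, 7⋅ℯ}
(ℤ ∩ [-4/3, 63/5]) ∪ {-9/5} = {-9/5} ∪ {-1, 0, …, 12}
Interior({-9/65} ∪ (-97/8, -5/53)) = (-97/8, -5/53)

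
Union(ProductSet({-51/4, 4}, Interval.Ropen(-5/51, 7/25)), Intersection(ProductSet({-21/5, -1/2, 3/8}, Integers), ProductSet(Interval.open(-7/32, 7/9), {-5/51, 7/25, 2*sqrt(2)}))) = ProductSet({-51/4, 4}, Interval.Ropen(-5/51, 7/25))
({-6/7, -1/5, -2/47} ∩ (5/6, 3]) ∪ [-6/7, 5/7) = [-6/7, 5/7)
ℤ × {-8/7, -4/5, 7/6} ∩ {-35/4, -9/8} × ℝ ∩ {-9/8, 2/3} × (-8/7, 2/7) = ∅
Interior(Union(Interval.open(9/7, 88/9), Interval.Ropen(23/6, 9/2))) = Interval.open(9/7, 88/9)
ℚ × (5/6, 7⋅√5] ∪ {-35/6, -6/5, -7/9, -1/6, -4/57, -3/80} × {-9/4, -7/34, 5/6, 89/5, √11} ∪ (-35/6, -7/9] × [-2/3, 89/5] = ((-35/6, -7/9] × [-2/3, 89/5]) ∪ (ℚ × (5/6, 7⋅√5]) ∪ ({-35/6, -6/5, -7/9, -1/6, -4/57, -3/80} × {-9/4, -7/34, 5/6, 89/5, √11})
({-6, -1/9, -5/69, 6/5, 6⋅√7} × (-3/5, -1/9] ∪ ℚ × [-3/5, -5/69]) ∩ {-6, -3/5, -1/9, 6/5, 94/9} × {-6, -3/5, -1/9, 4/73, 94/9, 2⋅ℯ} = {-6, -3/5, -1/9, 6/5, 94/9} × {-3/5, -1/9}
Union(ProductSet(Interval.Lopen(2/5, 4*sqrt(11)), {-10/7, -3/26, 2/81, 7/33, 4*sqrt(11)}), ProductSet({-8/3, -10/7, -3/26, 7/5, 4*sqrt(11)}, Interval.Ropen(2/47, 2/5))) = Union(ProductSet({-8/3, -10/7, -3/26, 7/5, 4*sqrt(11)}, Interval.Ropen(2/47, 2/5)), ProductSet(Interval.Lopen(2/5, 4*sqrt(11)), {-10/7, -3/26, 2/81, 7/33, 4*sqrt(11)}))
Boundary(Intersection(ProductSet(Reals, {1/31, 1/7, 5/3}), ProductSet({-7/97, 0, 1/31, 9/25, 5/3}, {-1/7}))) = EmptySet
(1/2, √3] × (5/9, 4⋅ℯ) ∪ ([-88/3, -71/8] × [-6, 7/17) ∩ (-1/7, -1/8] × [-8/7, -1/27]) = (1/2, √3] × (5/9, 4⋅ℯ)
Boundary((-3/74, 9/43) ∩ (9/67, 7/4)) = {9/67, 9/43}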